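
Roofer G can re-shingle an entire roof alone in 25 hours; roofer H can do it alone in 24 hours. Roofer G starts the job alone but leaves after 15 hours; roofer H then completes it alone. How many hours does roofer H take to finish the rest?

48/5 hours

In 15 hours roofer G does 15/25 = 3/5 of the job, leaving 2/5.
Roofer H works at 1/24 per hour, so finishing takes 2/5 ÷ 1/24 = 48/5 hours.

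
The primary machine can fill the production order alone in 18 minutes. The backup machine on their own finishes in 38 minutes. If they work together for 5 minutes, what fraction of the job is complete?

70/171

Combined rate: 1/18 + 1/38 = (19 + 9)/342 = 28/342 = 14/171 per minute.
In 5 minutes they complete 5·14/171 = 70/171 of the job.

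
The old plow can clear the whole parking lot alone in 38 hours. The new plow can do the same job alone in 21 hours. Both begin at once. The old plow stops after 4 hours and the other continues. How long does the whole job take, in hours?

In the first 4 hours the combined rate is 59/798, so 118/399 of the job is done, leaving 281/399.
After the old plow leaves the rate is 1/21 per hour; the remaining 281/399 takes 281/19 hours.
Total = 4 + 281/19 = 357/19 hours.

357/19 hours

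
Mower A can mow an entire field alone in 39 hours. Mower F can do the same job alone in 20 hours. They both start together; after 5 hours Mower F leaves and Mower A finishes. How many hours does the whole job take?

In the first 5 hours the combined rate is 59/780, so 59/156 of the job is done, leaving 97/156.
After Mower F leaves the rate is 1/39 per hour; the remaining 97/156 takes 97/4 hours.
Total = 5 + 97/4 = 117/4 hours.

117/4 hours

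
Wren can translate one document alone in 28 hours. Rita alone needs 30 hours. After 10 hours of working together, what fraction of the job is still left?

13/42

Combined rate: 1/28 + 1/30 = (15 + 14)/420 = 29/420 per hour.
In 10 hours they complete 10·29/420 = 29/42 of the job.
So 13/42 remains.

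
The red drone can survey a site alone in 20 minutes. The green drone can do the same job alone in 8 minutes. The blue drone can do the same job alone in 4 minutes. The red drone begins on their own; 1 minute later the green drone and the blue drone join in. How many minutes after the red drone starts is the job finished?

In the first 1 minute the red drone alone does 1/20 of the job, leaving 19/20.
Once everyone is working, combined rate: 1/20 + 1/8 + 1/4 = (2 + 5 + 10)/40 = 17/40 per minute.
Remaining 19/20 at 17/40 per minute takes 38/17 minutes.
Total from the start = 1 + 38/17 = 55/17 minutes.

55/17 minutes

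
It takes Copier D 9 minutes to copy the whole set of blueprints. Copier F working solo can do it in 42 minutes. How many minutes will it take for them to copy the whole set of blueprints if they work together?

126/17 minutes

With two workers the combined time is the product over the sum: 9·42/(9+42) = 378/51 = 126/17 minutes.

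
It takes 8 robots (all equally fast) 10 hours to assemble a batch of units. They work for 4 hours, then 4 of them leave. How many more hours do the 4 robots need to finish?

12 hours

One robot does 1/80 of the job per hour.
After 4 hours with 8 robots, 2/5 is done (3/5 left).
With 4 robots the rate is 4/80 = 1/20, so the rest takes 3/5 ÷ 1/20 = 12 hours.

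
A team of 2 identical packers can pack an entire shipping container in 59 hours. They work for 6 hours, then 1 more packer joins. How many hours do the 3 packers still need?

One packer does 1/118 of the job per hour.
After 6 hours with 2 packers, 6/59 is done (53/59 left).
With 3 packers the rate is 3/118, so the rest takes 53/59 ÷ 3/118 = 106/3 hours.

106/3 hours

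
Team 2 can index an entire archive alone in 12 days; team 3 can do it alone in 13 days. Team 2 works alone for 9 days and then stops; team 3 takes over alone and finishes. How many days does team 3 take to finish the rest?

In 9 days team 2 does 9/12 = 3/4 of the job, leaving 1/4.
Team 3 works at 1/13 per day, so finishing takes 1/4 ÷ 1/13 = 13/4 days.

13/4 days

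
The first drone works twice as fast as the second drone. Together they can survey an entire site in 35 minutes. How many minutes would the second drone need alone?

105 minutes

Let the second drone's rate be r; then the first drone's rate is 2r, so together (2 + 1)r = 3r = 1/35.
Thus r = 1/105 per minute.
The second drone alone: 105 minutes; the first drone alone: 105/2 minutes.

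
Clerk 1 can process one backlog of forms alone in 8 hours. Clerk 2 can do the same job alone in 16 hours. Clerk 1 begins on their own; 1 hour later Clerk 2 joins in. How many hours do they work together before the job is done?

14/3 hours

In the first 1 hour Clerk 1 alone does 1/8 of the job, leaving 7/8.
Once everyone is working, combined rate: 1/8 + 1/16 = (2 + 1)/16 = 3/16 per hour.
Remaining 7/8 at 3/16 per hour takes 14/3 hours.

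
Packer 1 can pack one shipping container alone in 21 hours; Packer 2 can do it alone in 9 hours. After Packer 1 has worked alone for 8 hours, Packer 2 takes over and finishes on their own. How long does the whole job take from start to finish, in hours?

In 8 hours Packer 1 does 8/21 of the job, leaving 13/21.
Packer 2 works at 1/9 per hour, so finishing takes 13/21 ÷ 1/9 = 39/7 hours.
Total time = 8 + 39/7 = 95/7 hours.

95/7 hours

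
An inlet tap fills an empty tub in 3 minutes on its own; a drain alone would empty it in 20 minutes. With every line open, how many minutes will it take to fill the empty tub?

60/17 minutes

Net rate = 1/3 − 1/20 = (20 − 3)/60 = 17/60 per minute.
Filling time = 1 ÷ (17/60) = 60/17 minutes.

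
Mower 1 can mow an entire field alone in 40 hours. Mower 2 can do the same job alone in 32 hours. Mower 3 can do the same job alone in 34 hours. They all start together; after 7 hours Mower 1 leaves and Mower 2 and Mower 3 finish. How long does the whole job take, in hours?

In the first 7 hours the combined rate is 233/2720, so 1631/2720 of the job is done, leaving 1089/2720.
After Mower 1 leaves the rate is 33/544 per hour; the remaining 1089/2720 takes 33/5 hours.
Total = 7 + 33/5 = 68/5 hours.

68/5 hours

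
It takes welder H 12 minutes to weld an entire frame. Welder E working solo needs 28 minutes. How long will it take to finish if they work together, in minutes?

42/5 minutes

With two workers the combined time is the product over the sum: 12·28/(12+28) = 336/40 = 42/5 minutes.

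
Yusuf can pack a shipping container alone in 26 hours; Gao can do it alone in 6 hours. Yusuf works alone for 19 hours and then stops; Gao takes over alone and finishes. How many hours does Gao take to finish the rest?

In 19 hours Yusuf does 19/26 of the job, leaving 7/26.
Gao works at 1/6 per hour, so finishing takes 7/26 ÷ 1/6 = 21/13 hours.

21/13 hours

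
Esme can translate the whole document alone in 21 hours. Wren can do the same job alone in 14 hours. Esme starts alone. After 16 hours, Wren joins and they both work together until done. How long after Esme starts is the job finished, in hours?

18 hours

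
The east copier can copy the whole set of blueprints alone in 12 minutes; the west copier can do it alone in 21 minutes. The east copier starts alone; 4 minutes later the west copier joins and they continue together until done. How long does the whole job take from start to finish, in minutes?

100/11 minutes

In 4 minutes the east copier does 4/12 = 1/3 of the job, leaving 2/3.
The east copier and the west copier together work at 11/84 per minute, so finishing takes 2/3 ÷ 11/84 = 56/11 minutes.
Total time = 4 + 56/11 = 100/11 minutes.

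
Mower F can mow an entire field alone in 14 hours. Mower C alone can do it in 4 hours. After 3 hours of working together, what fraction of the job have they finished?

Combined rate: 1/14 + 1/4 = (2 + 7)/28 = 9/28 per hour.
In 3 hours they complete 3·9/28 = 27/28 of the job.

27/28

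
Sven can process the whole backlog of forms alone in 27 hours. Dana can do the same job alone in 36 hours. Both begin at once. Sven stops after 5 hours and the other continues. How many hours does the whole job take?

In the first 5 hours the combined rate is 7/108, so 35/108 of the job is done, leaving 73/108.
After Sven leaves the rate is 1/36 per hour; the remaining 73/108 takes 73/3 hours.
Total = 5 + 73/3 = 88/3 hours.

88/3 hours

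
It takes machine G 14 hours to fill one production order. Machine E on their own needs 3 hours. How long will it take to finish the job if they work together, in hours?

42/17 hours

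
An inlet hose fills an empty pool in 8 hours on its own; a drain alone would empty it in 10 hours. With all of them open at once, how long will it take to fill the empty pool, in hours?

Net rate = 1/8 − 1/10 = (5 − 4)/40 = 1/40 per hour.
Filling time = 1 ÷ (1/40) = 40 hours.

40 hours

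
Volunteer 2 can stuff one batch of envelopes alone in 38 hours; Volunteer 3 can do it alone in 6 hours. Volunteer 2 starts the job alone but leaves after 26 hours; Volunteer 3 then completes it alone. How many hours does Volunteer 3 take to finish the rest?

In 26 hours Volunteer 2 does 26/38 = 13/19 of the job, leaving 6/19.
Volunteer 3 works at 1/6 per hour, so finishing takes 6/19 ÷ 1/6 = 36/19 hours.

36/19 hours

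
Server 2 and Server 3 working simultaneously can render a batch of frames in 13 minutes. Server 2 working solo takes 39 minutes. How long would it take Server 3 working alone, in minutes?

Combined rate is 1/13 per minute.
Known contribution: 1/39 per minute.
So Server 3's rate is 1/13 − 1/39 = 2/39, meaning 39/2 minutes alone.

39/2 minutes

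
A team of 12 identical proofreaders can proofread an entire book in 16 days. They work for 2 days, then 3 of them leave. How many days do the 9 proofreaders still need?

One proofreader does 1/192 of the job per day.
After 2 days with 12 proofreaders, 1/8 is done (7/8 left).
With 9 proofreaders the rate is 9/192 = 3/64, so the rest takes 7/8 ÷ 3/64 = 56/3 days.

56/3 days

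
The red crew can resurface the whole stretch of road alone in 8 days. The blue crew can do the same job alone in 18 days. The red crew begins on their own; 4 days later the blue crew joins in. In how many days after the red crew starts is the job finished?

88/13 days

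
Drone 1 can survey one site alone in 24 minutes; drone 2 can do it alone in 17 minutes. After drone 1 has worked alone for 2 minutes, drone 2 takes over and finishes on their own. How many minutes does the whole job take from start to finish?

211/12 minutes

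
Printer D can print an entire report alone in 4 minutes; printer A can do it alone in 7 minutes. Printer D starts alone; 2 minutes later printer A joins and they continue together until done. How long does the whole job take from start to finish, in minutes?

36/11 minutes

In 2 minutes printer D does 2/4 = 1/2 of the job, leaving 1/2.
Printer D and printer A together work at 11/28 per minute, so finishing takes 1/2 ÷ 11/28 = 14/11 minutes.
Total time = 2 + 14/11 = 36/11 minutes.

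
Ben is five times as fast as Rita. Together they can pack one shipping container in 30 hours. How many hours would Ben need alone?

36 hours

Let Rita's rate be r; then Ben's rate is 5r, so together (5 + 1)r = 6r = 1/30.
Thus r = 1/180 per hour.
Rita alone: 180 hours; Ben alone: 36 hours.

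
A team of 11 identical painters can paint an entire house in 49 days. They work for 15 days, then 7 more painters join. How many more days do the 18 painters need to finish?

187/9 days

One painter does 1/539 of the job per day.
After 15 days with 11 painters, 15/49 is done (34/49 left).
With 18 painters the rate is 18/539, so the rest takes 34/49 ÷ 18/539 = 187/9 days.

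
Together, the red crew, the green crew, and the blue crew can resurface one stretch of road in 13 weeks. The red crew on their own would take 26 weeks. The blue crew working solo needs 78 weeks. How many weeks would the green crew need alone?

Combined rate is 1/13 per week.
Known contribution: 1/26 + 1/78 = (3 + 1)/78 = 4/78 = 2/39 per week.
So the green crew's rate is 1/13 − 2/39 = 1/39, meaning 39 weeks alone.

39 weeks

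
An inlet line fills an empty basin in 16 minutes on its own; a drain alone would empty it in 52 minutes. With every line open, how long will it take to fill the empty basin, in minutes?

Net rate = 1/16 − 1/52 = (13 − 4)/208 = 9/208 per minute.
Filling time = 1 ÷ (9/208) = 208/9 minutes.

208/9 minutes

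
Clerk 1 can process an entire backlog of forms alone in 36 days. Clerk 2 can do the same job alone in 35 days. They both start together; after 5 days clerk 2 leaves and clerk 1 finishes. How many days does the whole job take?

In the first 5 days the combined rate is 71/1260, so 71/252 of the job is done, leaving 181/252.
After clerk 2 leaves the rate is 1/36 per day; the remaining 181/252 takes 181/7 days.
Total = 5 + 181/7 = 216/7 days.

216/7 days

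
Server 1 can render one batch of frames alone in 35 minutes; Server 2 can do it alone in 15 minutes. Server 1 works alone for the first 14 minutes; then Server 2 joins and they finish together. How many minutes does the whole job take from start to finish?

203/10 minutes

In 14 minutes Server 1 does 14/35 = 2/5 of the job, leaving 3/5.
Server 1 and Server 2 together work at 2/21 per minute, so finishing takes 3/5 ÷ 2/21 = 63/10 minutes.
Total time = 14 + 63/10 = 203/10 minutes.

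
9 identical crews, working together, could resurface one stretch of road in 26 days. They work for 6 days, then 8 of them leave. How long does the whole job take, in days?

186 days

One crew does 1/234 of the job per day.
After 6 days with 9 crews, 3/13 is done (10/13 left).
With 1 crew the rate is 1/234, so the rest takes 10/13 ÷ 1/234 = 180 days.
Total = 6 + 180 = 186 days.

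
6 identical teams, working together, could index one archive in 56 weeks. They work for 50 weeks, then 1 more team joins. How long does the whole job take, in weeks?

386/7 weeks

One team does 1/336 of the job per week.
After 50 weeks with 6 teams, 25/28 is done (3/28 left).
With 7 teams the rate is 7/336 = 1/48, so the rest takes 3/28 ÷ 1/48 = 36/7 weeks.
Total = 50 + 36/7 = 386/7 weeks.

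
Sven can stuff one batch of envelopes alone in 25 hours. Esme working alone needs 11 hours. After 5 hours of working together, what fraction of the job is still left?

Combined rate: 1/25 + 1/11 = (11 + 25)/275 = 36/275 per hour.
In 5 hours they complete 5·36/275 = 36/55 of the job.
So 19/55 remains.

19/55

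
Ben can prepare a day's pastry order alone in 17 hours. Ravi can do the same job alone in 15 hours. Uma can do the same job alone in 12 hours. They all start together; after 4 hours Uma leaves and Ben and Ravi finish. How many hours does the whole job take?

In the first 4 hours the combined rate is 71/340, so 71/85 of the job is done, leaving 14/85.
After Uma leaves the rate is 32/255 per hour; the remaining 14/85 takes 21/16 hours.
Total = 4 + 21/16 = 85/16 hours.

85/16 hours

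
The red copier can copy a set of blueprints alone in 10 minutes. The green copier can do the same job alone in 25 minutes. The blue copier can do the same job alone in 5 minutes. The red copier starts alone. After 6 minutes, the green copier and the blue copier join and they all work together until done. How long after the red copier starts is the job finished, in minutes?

122/17 minutes

In the first 6 minutes the red copier alone does 6/10 = 3/5 of the job, leaving 2/5.
Once everyone is working, combined rate: 1/10 + 1/25 + 1/5 = (5 + 2 + 10)/50 = 17/50 per minute.
Remaining 2/5 at 17/50 per minute takes 20/17 minutes.
Total from the start = 6 + 20/17 = 122/17 minutes.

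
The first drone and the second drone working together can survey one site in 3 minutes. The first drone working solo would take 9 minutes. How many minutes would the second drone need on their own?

9/2 minutes

Combined rate is 1/3 per minute.
Known contribution: 1/9 per minute.
So the second drone's rate is 1/3 − 1/9 = 2/9, meaning 9/2 minutes alone.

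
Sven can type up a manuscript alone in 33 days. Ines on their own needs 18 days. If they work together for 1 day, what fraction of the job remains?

181/198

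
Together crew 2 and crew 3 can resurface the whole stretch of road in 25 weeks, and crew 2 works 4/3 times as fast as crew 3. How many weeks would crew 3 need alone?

Let crew 3's rate be r; then crew 2's rate is (4/3)r, so together (4/3 + 1)r = (7/3)r = 1/25.
Thus r = 3/175 per week.
Crew 3 alone: 175/3 weeks; crew 2 alone: 175/4 weeks.

175/3 weeks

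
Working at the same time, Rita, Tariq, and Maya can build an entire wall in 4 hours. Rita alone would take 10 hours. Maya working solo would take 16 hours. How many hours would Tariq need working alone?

80/7 hours

Combined rate is 1/4 per hour.
Known contribution: 1/10 + 1/16 = (8 + 5)/80 = 13/80 per hour.
So Tariq's rate is 1/4 − 13/80 = 7/80, meaning 80/7 hours alone.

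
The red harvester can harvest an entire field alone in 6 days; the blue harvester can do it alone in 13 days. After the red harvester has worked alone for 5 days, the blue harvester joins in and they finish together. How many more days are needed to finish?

13/19 days

In 5 days the red harvester does 5/6 of the job, leaving 1/6.
The red harvester and the blue harvester together work at 19/78 per day, so finishing takes 1/6 ÷ 19/78 = 13/19 days.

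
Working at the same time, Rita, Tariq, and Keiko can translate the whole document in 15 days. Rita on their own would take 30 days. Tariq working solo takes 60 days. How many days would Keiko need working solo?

60 days

Combined rate is 1/15 per day.
Known contribution: 1/30 + 1/60 = (2 + 1)/60 = 3/60 = 1/20 per day.
So Keiko's rate is 1/15 − 1/20 = 1/60, meaning 60 days alone.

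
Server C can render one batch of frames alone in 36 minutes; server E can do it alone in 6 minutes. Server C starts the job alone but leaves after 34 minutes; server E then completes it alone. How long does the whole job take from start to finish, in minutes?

103/3 minutes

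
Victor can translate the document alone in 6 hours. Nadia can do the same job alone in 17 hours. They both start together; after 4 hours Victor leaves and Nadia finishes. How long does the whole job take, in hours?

In the first 4 hours the combined rate is 23/102, so 46/51 of the job is done, leaving 5/51.
After Victor leaves the rate is 1/17 per hour; the remaining 5/51 takes 5/3 hours.
Total = 4 + 5/3 = 17/3 hours.

17/3 hours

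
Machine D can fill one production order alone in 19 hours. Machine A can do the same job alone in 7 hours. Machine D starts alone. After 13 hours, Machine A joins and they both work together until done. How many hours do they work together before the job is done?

21/13 hours

In the first 13 hours Machine D alone does 13/19 of the job, leaving 6/19.
Once everyone is working, combined rate: 1/19 + 1/7 = (7 + 19)/133 = 26/133 per hour.
Remaining 6/19 at 26/133 per hour takes 21/13 hours.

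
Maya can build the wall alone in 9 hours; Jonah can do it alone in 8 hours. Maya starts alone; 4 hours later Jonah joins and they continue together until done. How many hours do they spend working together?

40/17 hours

In 4 hours Maya does 4/9 of the job, leaving 5/9.
Maya and Jonah together work at 17/72 per hour, so finishing takes 5/9 ÷ 17/72 = 40/17 hours.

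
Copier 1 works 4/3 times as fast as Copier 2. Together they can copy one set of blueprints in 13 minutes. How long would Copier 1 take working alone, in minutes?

91/4 minutes

Let Copier 2's rate be r; then Copier 1's rate is (4/3)r, so together (4/3 + 1)r = (7/3)r = 1/13.
Thus r = 3/91 per minute.
Copier 2 alone: 91/3 minutes; Copier 1 alone: 91/4 minutes.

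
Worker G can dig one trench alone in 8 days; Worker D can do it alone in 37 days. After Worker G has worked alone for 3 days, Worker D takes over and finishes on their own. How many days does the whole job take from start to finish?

In 3 days Worker G does 3/8 of the job, leaving 5/8.
Worker D works at 1/37 per day, so finishing takes 5/8 ÷ 1/37 = 185/8 days.
Total time = 3 + 185/8 = 209/8 days.

209/8 days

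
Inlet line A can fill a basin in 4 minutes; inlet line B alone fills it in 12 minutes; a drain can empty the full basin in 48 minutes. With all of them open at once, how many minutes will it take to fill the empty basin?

16/5 minutes

Net rate = 1/4 + 1/12 − 1/48 = (12 + 4 − 1)/48 = 15/48 = 5/16 per minute.
Filling time = 1 ÷ (5/16) = 16/5 minutes.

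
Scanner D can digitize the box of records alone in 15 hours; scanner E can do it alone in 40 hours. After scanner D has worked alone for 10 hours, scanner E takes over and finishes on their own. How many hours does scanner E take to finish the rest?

40/3 hours

In 10 hours scanner D does 10/15 = 2/3 of the job, leaving 1/3.
Scanner E works at 1/40 per hour, so finishing takes 1/3 ÷ 1/40 = 40/3 hours.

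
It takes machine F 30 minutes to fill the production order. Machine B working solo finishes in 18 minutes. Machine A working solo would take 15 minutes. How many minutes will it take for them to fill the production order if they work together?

45/7 minutes

Combined rate: 1/30 + 1/18 + 1/15 = (3 + 5 + 6)/90 = 14/90 = 7/45 per minute.
Time = 1 ÷ (7/45) = 45/7 minutes.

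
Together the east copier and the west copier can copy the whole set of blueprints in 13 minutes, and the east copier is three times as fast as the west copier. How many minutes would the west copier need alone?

Let the west copier's rate be r; then the east copier's rate is 3r, so together (3 + 1)r = 4r = 1/13.
Thus r = 1/52 per minute.
The west copier alone: 52 minutes; the east copier alone: 52/3 minutes.

52 minutes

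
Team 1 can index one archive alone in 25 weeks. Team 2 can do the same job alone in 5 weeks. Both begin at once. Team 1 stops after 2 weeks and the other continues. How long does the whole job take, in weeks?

23/5 weeks

In the first 2 weeks the combined rate is 6/25, so 12/25 of the job is done, leaving 13/25.
After Team 1 leaves the rate is 1/5 per week; the remaining 13/25 takes 13/5 weeks.
Total = 2 + 13/5 = 23/5 weeks.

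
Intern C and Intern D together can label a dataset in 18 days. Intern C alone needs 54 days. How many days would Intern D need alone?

27 days

Combined rate is 1/18 per day.
Known contribution: 1/54 per day.
So Intern D's rate is 1/18 − 1/54 = 1/27, meaning 27 days alone.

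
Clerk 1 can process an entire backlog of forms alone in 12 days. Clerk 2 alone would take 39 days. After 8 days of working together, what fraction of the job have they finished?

34/39

Combined rate: 1/12 + 1/39 = (13 + 4)/156 = 17/156 per day.
In 8 days they complete 8·17/156 = 34/39 of the job.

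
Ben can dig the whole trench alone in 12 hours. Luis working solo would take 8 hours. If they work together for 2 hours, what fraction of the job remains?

Combined rate: 1/12 + 1/8 = (2 + 3)/24 = 5/24 per hour.
In 2 hours they complete 2·5/24 = 5/12 of the job.
So 7/12 remains.

7/12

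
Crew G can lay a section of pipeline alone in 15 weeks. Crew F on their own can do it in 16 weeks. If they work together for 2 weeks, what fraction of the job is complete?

Combined rate: 1/15 + 1/16 = (16 + 15)/240 = 31/240 per week.
In 2 weeks they complete 2·31/240 = 31/120 of the job.

31/120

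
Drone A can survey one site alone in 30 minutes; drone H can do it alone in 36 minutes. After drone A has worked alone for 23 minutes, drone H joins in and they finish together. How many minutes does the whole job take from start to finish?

In 23 minutes drone A does 23/30 of the job, leaving 7/30.
Drone A and drone H together work at 11/180 per minute, so finishing takes 7/30 ÷ 11/180 = 42/11 minutes.
Total time = 23 + 42/11 = 295/11 minutes.

295/11 minutes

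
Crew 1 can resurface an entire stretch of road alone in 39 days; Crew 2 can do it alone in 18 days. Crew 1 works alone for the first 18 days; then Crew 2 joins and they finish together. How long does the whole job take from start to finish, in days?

468/19 days

In 18 days Crew 1 does 18/39 = 6/13 of the job, leaving 7/13.
Crew 1 and Crew 2 together work at 19/234 per day, so finishing takes 7/13 ÷ 19/234 = 126/19 days.
Total time = 18 + 126/19 = 468/19 days.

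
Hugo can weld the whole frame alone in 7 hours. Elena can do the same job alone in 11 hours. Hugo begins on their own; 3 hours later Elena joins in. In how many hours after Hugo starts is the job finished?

49/9 hours

In the first 3 hours Hugo alone does 3/7 of the job, leaving 4/7.
Once everyone is working, combined rate: 1/7 + 1/11 = (11 + 7)/77 = 18/77 per hour.
Remaining 4/7 at 18/77 per hour takes 22/9 hours.
Total from the start = 3 + 22/9 = 49/9 hours.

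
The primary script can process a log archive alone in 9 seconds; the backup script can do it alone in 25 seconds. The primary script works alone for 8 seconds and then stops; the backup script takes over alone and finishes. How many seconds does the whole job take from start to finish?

In 8 seconds the primary script does 8/9 of the job, leaving 1/9.
The backup script works at 1/25 per second, so finishing takes 1/9 ÷ 1/25 = 25/9 seconds.
Total time = 8 + 25/9 = 97/9 seconds.

97/9 seconds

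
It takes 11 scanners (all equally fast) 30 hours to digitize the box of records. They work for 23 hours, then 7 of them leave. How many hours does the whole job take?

169/4 hours

One scanner does 1/330 of the job per hour.
After 23 hours with 11 scanners, 23/30 is done (7/30 left).
With 4 scanners the rate is 4/330 = 2/165, so the rest takes 7/30 ÷ 2/165 = 77/4 hours.
Total = 23 + 77/4 = 169/4 hours.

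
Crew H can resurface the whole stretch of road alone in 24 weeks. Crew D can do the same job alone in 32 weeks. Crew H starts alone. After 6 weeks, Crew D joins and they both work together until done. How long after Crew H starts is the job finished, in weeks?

114/7 weeks

In the first 6 weeks Crew H alone does 6/24 = 1/4 of the job, leaving 3/4.
Once everyone is working, combined rate: 1/24 + 1/32 = (4 + 3)/96 = 7/96 per week.
Remaining 3/4 at 7/96 per week takes 72/7 weeks.
Total from the start = 6 + 72/7 = 114/7 weeks.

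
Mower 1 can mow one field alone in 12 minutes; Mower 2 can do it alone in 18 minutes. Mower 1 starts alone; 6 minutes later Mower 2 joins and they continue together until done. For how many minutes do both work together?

18/5 minutes

In 6 minutes Mower 1 does 6/12 = 1/2 of the job, leaving 1/2.
Mower 1 and Mower 2 together work at 5/36 per minute, so finishing takes 1/2 ÷ 5/36 = 18/5 minutes.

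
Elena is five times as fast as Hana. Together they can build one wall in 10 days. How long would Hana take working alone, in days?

Let Hana's rate be r; then Elena's rate is 5r, so together (5 + 1)r = 6r = 1/10.
Thus r = 1/60 per day.
Hana alone: 60 days; Elena alone: 12 days.

60 days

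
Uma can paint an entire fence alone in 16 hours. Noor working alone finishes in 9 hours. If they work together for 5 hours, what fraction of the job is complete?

125/144

Combined rate: 1/16 + 1/9 = (9 + 16)/144 = 25/144 per hour.
In 5 hours they complete 5·25/144 = 125/144 of the job.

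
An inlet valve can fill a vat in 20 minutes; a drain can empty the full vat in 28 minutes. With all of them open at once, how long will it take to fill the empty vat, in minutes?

Net rate = 1/20 − 1/28 = (7 − 5)/140 = 2/140 = 1/70 per minute.
Filling time = 1 ÷ (1/70) = 70 minutes.

70 minutes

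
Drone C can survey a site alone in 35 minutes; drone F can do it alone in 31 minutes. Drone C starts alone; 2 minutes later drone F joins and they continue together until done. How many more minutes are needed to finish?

31/2 minutes

In 2 minutes drone C does 2/35 of the job, leaving 33/35.
Drone C and drone F together work at 66/1085 per minute, so finishing takes 33/35 ÷ 66/1085 = 31/2 minutes.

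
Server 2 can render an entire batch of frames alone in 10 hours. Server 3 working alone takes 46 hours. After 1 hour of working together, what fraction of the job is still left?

101/115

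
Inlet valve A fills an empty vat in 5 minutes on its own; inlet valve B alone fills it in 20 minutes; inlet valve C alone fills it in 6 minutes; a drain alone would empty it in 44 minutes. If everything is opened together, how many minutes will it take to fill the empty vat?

33/13 minutes

Net rate = 1/5 + 1/20 + 1/6 − 1/44 = (132 + 33 + 110 − 15)/660 = 260/660 = 13/33 per minute.
Filling time = 1 ÷ (13/33) = 33/13 minutes.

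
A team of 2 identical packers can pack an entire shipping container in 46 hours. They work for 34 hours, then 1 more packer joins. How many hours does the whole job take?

42 hours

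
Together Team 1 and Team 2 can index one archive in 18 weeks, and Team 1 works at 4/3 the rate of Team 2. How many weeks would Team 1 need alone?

Let Team 2's rate be r; then Team 1's rate is (4/3)r, so together (4/3 + 1)r = (7/3)r = 1/18.
Thus r = 1/42 per week.
Team 2 alone: 42 weeks; Team 1 alone: 63/2 weeks.

63/2 weeks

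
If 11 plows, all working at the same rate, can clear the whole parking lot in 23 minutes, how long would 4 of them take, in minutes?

253/4 minutes

Total work is 11·23 = 253 plow-minutes.
With 4 plows: 253/4 minutes.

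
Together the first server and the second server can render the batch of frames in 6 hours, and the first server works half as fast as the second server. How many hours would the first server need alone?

18 hours

Let the second server's rate be r; then the first server's rate is (1/2)r, so together (1/2 + 1)r = (3/2)r = 1/6.
Thus r = 1/9 per hour.
The second server alone: 9 hours; the first server alone: 18 hours.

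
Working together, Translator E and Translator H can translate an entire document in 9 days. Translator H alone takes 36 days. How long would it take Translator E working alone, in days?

12 days

Combined rate is 1/9 per day.
Known contribution: 1/36 per day.
So Translator E's rate is 1/9 − 1/36 = 1/12, meaning 12 days alone.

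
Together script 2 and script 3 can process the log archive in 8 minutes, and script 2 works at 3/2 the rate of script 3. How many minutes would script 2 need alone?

Let script 3's rate be r; then script 2's rate is (3/2)r, so together (3/2 + 1)r = (5/2)r = 1/8.
Thus r = 1/20 per minute.
Script 3 alone: 20 minutes; script 2 alone: 40/3 minutes.

40/3 minutes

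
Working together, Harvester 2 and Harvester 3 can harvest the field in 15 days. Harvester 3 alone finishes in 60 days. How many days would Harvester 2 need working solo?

Combined rate is 1/15 per day.
Known contribution: 1/60 per day.
So Harvester 2's rate is 1/15 − 1/60 = 1/20, meaning 20 days alone.

20 days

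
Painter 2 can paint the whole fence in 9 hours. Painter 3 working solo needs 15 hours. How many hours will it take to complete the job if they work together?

45/8 hours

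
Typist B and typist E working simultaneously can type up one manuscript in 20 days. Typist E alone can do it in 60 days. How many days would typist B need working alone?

Combined rate is 1/20 per day.
Known contribution: 1/60 per day.
So typist B's rate is 1/20 − 1/60 = 1/30, meaning 30 days alone.

30 days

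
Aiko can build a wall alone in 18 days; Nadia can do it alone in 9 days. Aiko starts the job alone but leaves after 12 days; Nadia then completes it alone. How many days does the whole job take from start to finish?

15 days

In 12 days Aiko does 12/18 = 2/3 of the job, leaving 1/3.
Nadia works at 1/9 per day, so finishing takes 1/3 ÷ 1/9 = 3 days.
Total time = 12 + 3 = 15 days.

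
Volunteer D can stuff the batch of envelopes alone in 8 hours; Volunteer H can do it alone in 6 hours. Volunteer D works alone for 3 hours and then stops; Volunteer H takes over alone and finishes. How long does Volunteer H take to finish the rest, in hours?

In 3 hours Volunteer D does 3/8 of the job, leaving 5/8.
Volunteer H works at 1/6 per hour, so finishing takes 5/8 ÷ 1/6 = 15/4 hours.

15/4 hours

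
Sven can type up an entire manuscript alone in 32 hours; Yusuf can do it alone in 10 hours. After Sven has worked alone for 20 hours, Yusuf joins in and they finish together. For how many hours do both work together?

In 20 hours Sven does 20/32 = 5/8 of the job, leaving 3/8.
Sven and Yusuf together work at 21/160 per hour, so finishing takes 3/8 ÷ 21/160 = 20/7 hours.

20/7 hours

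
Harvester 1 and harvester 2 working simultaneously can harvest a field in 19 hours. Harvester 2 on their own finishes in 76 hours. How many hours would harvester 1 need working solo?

Combined rate is 1/19 per hour.
Known contribution: 1/76 per hour.
So harvester 1's rate is 1/19 − 1/76 = 3/76, meaning 76/3 hours alone.

76/3 hours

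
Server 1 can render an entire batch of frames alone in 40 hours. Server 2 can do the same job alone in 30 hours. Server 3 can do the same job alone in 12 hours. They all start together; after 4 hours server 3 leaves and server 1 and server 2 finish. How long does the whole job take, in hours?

80/7 hours

In the first 4 hours the combined rate is 17/120, so 17/30 of the job is done, leaving 13/30.
After server 3 leaves the rate is 7/120 per hour; the remaining 13/30 takes 52/7 hours.
Total = 4 + 52/7 = 80/7 hours.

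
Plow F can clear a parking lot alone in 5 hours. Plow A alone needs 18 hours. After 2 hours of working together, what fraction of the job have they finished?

23/45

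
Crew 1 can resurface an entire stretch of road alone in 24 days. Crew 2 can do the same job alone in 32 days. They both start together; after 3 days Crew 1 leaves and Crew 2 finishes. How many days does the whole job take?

In the first 3 days the combined rate is 7/96, so 7/32 of the job is done, leaving 25/32.
After Crew 1 leaves the rate is 1/32 per day; the remaining 25/32 takes 25 days.
Total = 3 + 25 = 28 days.

28 days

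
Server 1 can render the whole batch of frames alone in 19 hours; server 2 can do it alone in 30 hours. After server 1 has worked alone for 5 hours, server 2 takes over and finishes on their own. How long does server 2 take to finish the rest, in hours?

420/19 hours

In 5 hours server 1 does 5/19 of the job, leaving 14/19.
Server 2 works at 1/30 per hour, so finishing takes 14/19 ÷ 1/30 = 420/19 hours.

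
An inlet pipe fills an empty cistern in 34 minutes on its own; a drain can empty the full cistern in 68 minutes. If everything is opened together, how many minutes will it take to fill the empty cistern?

Net rate = 1/34 − 1/68 = (2 − 1)/68 = 1/68 per minute.
Filling time = 1 ÷ (1/68) = 68 minutes.

68 minutes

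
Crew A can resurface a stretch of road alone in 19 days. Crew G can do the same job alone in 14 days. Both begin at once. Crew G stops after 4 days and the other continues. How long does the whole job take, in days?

In the first 4 days the combined rate is 33/266, so 66/133 of the job is done, leaving 67/133.
After crew G leaves the rate is 1/19 per day; the remaining 67/133 takes 67/7 days.
Total = 4 + 67/7 = 95/7 days.

95/7 days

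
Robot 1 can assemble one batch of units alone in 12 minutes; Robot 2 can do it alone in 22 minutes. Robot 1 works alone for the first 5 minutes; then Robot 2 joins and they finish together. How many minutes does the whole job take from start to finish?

In 5 minutes Robot 1 does 5/12 of the job, leaving 7/12.
Robot 1 and Robot 2 together work at 17/132 per minute, so finishing takes 7/12 ÷ 17/132 = 77/17 minutes.
Total time = 5 + 77/17 = 162/17 minutes.

162/17 minutes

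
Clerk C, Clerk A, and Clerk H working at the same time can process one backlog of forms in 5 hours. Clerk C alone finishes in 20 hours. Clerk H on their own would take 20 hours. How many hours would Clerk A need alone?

10 hours

Combined rate is 1/5 per hour.
Known contribution: 1/20 + 1/20 = (1 + 1)/20 = 2/20 = 1/10 per hour.
So Clerk A's rate is 1/5 − 1/10 = 1/10, meaning 10 hours alone.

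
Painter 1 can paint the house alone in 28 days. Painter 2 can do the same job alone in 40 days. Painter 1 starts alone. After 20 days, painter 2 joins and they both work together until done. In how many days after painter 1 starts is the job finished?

420/17 days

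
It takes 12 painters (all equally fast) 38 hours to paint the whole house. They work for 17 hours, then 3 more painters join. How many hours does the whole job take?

169/5 hours

One painter does 1/456 of the job per hour.
After 17 hours with 12 painters, 17/38 is done (21/38 left).
With 15 painters the rate is 15/456 = 5/152, so the rest takes 21/38 ÷ 5/152 = 84/5 hours.
Total = 17 + 84/5 = 169/5 hours.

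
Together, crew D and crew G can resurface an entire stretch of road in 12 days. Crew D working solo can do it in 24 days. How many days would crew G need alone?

24 days

Combined rate is 1/12 per day.
Known contribution: 1/24 per day.
So crew G's rate is 1/12 − 1/24 = 1/24, meaning 24 days alone.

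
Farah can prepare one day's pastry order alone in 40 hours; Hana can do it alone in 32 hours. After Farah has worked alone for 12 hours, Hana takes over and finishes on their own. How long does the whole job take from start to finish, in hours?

172/5 hours

In 12 hours Farah does 12/40 = 3/10 of the job, leaving 7/10.
Hana works at 1/32 per hour, so finishing takes 7/10 ÷ 1/32 = 112/5 hours.
Total time = 12 + 112/5 = 172/5 hours.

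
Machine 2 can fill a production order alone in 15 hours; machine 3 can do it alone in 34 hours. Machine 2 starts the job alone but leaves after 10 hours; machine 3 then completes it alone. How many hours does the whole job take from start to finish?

In 10 hours machine 2 does 10/15 = 2/3 of the job, leaving 1/3.
Machine 3 works at 1/34 per hour, so finishing takes 1/3 ÷ 1/34 = 34/3 hours.
Total time = 10 + 34/3 = 64/3 hours.

64/3 hours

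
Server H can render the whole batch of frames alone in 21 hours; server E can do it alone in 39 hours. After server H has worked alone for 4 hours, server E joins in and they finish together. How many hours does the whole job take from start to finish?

301/20 hours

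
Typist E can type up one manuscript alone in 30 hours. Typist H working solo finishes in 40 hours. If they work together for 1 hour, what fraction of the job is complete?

7/120

Combined rate: 1/30 + 1/40 = (4 + 3)/120 = 7/120 per hour.
In 1 hour they complete 1·7/120 = 7/120 of the job.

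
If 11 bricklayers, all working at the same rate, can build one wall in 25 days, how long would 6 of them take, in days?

Total work is 11·25 = 275 bricklayer-days.
With 6 bricklayers: 275/6 days.

275/6 days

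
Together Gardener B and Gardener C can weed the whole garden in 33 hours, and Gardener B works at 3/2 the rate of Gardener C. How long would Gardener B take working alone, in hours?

Let Gardener C's rate be r; then Gardener B's rate is (3/2)r, so together (3/2 + 1)r = (5/2)r = 1/33.
Thus r = 2/165 per hour.
Gardener C alone: 165/2 hours; Gardener B alone: 55 hours.

55 hours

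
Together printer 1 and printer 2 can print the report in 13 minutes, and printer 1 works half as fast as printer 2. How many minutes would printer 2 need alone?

39/2 minutes

Let printer 2's rate be r; then printer 1's rate is (1/2)r, so together (1/2 + 1)r = (3/2)r = 1/13.
Thus r = 2/39 per minute.
Printer 2 alone: 39/2 minutes; printer 1 alone: 39 minutes.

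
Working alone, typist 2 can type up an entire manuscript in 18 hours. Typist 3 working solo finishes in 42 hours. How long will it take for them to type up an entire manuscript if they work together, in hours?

Combined rate: 1/18 + 1/42 = (7 + 3)/126 = 10/126 = 5/63 per hour.
Time = 1 ÷ (5/63) = 63/5 hours.

63/5 hours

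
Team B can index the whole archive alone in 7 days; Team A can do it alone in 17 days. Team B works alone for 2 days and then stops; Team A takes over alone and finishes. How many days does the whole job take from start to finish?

99/7 days

In 2 days Team B does 2/7 of the job, leaving 5/7.
Team A works at 1/17 per day, so finishing takes 5/7 ÷ 1/17 = 85/7 days.
Total time = 2 + 85/7 = 99/7 days.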